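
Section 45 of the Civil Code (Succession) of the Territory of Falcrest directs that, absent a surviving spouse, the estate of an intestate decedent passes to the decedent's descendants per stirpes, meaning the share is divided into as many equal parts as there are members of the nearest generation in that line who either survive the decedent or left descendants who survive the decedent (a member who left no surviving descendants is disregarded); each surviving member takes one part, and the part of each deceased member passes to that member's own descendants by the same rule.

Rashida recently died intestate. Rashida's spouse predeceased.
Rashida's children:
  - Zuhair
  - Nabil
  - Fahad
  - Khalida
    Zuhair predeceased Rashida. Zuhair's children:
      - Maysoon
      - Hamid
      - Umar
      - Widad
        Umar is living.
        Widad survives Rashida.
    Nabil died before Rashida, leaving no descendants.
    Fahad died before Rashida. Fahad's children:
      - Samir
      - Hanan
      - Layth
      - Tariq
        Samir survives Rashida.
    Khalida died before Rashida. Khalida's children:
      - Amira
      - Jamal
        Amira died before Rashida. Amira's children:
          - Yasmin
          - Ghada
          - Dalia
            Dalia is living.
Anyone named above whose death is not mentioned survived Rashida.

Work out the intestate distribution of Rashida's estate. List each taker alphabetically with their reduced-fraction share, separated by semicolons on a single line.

Dalia 1/18; Ghada 1/18; Hamid 1/12; Hanan 1/12; Jamal 1/6; Layth 1/12; Maysoon 1/12; Samir 1/12; Tariq 1/12; Umar 1/12; Widad 1/12; Yasmin 1/18

There is no surviving spouse, so the entire estate passes to Rashida's descendants per stirpes.
Nabil left no surviving issue, so that branch lapses and is disregarded.
The estate is divided into 3 equal shares of 1/3 among Zuhair, Fahad, Khalida.
Zuhair predeceased; the 1/3 allotted to Zuhair's branch passes to Zuhair's issue by representation.
The 1/3 is divided into 4 equal shares of 1/12 among Maysoon, Hamid, Umar, Widad.
Maysoon is living and takes 1/12.
Hamid is living and takes 1/12.
Umar is living and takes 1/12.
Widad is living and takes 1/12.
Fahad predeceased; the 1/3 allotted to Fahad's branch passes to Fahad's issue by representation.
The 1/3 is divided into 4 equal shares of 1/12 among Samir, Hanan, Layth, Tariq.
Samir is living and takes 1/12.
Hanan is living and takes 1/12.
Layth is living and takes 1/12.
Tariq is living and takes 1/12.
Khalida predeceased; the 1/3 allotted to Khalida's branch passes to Khalida's issue by representation.
The 1/3 is divided into 2 equal shares of 1/6 among Amira, Jamal.
Amira predeceased; the 1/6 allotted to Amira's branch passes to Amira's issue by representation.
The 1/6 is divided into 3 equal shares of 1/18 among Yasmin, Ghada, Dalia.
Yasmin is living and takes 1/18.
Ghada is living and takes 1/18.
Dalia is living and takes 1/18.
Jamal is living and takes 1/6.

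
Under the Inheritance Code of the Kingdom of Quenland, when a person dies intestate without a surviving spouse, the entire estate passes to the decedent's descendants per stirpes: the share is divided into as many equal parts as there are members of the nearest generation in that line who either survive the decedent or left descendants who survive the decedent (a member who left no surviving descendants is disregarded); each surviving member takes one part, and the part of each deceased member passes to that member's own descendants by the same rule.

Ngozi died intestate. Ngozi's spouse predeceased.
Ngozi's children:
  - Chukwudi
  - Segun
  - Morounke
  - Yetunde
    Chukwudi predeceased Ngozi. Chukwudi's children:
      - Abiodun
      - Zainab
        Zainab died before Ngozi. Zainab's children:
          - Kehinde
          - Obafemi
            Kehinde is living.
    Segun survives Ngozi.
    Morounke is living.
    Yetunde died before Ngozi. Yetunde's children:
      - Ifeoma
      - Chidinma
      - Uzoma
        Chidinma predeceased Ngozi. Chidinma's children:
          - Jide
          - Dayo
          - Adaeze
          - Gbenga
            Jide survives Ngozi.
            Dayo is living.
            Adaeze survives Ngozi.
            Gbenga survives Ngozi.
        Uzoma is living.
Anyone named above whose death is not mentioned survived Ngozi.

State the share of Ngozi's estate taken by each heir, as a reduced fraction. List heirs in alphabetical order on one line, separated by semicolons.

Abiodun 1/8; Adaeze 1/48; Dayo 1/48; Gbenga 1/48; Ifeoma 1/12; Jide 1/48; Kehinde 1/16; Morounke 1/4; Obafemi 1/16; Segun 1/4; Uzoma 1/12

There is no surviving spouse, so the entire estate passes to Ngozi's descendants per stirpes.
The estate is divided into 4 equal shares of 1/4 among Chukwudi, Segun, Morounke, Yetunde.
Chukwudi predeceased; the 1/4 allotted to Chukwudi's branch passes to Chukwudi's issue by representation.
The 1/4 is divided into 2 equal shares of 1/8 among Abiodun, Zainab.
Abiodun is living and takes 1/8.
Zainab predeceased; the 1/8 allotted to Zainab's branch passes to Zainab's issue by representation.
The 1/8 is divided into 2 equal shares of 1/16 among Kehinde, Obafemi.
Kehinde is living and takes 1/16.
Obafemi is living and takes 1/16.
Segun is living and takes 1/4.
Morounke is living and takes 1/4.
Yetunde predeceased; the 1/4 allotted to Yetunde's branch passes to Yetunde's issue by representation.
The 1/4 is divided into 3 equal shares of 1/12 among Ifeoma, Chidinma, Uzoma.
Ifeoma is living and takes 1/12.
Chidinma predeceased; the 1/12 allotted to Chidinma's branch passes to Chidinma's issue by representation.
The 1/12 is divided into 4 equal shares of 1/48 among Jide, Dayo, Adaeze, Gbenga.
Jide is living and takes 1/48.
Dayo is living and takes 1/48.
Adaeze is living and takes 1/48.
Gbenga is living and takes 1/48.
Uzoma is living and takes 1/12.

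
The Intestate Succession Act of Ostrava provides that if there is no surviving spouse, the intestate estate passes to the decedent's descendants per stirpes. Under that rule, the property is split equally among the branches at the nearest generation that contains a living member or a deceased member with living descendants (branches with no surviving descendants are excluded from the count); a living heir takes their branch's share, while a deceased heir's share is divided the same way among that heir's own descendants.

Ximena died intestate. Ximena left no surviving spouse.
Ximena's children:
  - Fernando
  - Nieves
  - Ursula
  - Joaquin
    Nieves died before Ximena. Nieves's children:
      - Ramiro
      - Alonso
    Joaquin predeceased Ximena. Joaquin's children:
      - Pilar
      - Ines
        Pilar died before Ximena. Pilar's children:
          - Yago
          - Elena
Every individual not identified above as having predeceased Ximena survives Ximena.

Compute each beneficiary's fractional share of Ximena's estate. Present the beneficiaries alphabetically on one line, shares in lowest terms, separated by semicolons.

Alonso 1/8; Elena 1/16; Fernando 1/4; Ines 1/8; Ramiro 1/8; Ursula 1/4; Yago 1/16

There is no surviving spouse, so the entire estate passes to Ximena's descendants per stirpes.
The estate is divided into 4 equal shares of 1/4 among Fernando, Nieves, Ursula, Joaquin.
Fernando is living and takes 1/4.
Nieves predeceased; the 1/4 allotted to Nieves's branch passes to Nieves's issue by representation.
The 1/4 is divided into 2 equal shares of 1/8 among Ramiro, Alonso.
Ramiro is living and takes 1/8.
Alonso is living and takes 1/8.
Ursula is living and takes 1/4.
Joaquin predeceased; the 1/4 allotted to Joaquin's branch passes to Joaquin's issue by representation.
The 1/4 is divided into 2 equal shares of 1/8 among Pilar, Ines.
Pilar predeceased; the 1/8 allotted to Pilar's branch passes to Pilar's issue by representation.
The 1/8 is divided into 2 equal shares of 1/16 among Yago, Elena.
Yago is living and takes 1/16.
Elena is living and takes 1/16.
Ines is living and takes 1/8.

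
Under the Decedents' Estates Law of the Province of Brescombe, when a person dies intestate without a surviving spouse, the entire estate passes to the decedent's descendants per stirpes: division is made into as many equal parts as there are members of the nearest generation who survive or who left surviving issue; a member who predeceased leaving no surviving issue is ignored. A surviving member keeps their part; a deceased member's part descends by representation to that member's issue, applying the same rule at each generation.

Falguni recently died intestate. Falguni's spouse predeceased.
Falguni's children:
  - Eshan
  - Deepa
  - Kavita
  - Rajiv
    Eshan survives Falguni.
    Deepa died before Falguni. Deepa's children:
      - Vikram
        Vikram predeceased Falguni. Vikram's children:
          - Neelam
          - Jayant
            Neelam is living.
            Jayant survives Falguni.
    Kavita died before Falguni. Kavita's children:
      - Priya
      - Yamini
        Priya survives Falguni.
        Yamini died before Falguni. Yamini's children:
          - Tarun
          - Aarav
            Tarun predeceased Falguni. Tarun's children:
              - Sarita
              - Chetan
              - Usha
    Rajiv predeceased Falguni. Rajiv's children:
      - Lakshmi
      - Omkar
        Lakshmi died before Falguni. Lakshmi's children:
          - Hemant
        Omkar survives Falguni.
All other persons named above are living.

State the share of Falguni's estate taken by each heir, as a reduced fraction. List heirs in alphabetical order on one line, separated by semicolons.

Aarav 1/16; Chetan 1/48; Eshan 1/4; Hemant 1/8; Jayant 1/8; Neelam 1/8; Omkar 1/8; Priya 1/8; Sarita 1/48; Usha 1/48

There is no surviving spouse, so the entire estate passes to Falguni's descendants per stirpes.
The estate is divided into 4 equal shares of 1/4 among Eshan, Deepa, Kavita, Rajiv.
Eshan is living and takes 1/4.
Deepa predeceased; the 1/4 allotted to Deepa's branch passes to Deepa's issue by representation.
Vikram's line is the sole branch at this level, so the full 1/4 passes to Vikram's issue by representation.
The 1/4 is divided into 2 equal shares of 1/8 among Neelam, Jayant.
Neelam is living and takes 1/8.
Jayant is living and takes 1/8.
Kavita predeceased; the 1/4 allotted to Kavita's branch passes to Kavita's issue by representation.
The 1/4 is divided into 2 equal shares of 1/8 among Priya, Yamini.
Priya is living and takes 1/8.
Yamini predeceased; the 1/8 allotted to Yamini's branch passes to Yamini's issue by representation.
The 1/8 is divided into 2 equal shares of 1/16 among Tarun, Aarav.
Tarun predeceased; the 1/16 allotted to Tarun's branch passes to Tarun's issue by representation.
The 1/16 is divided into 3 equal shares of 1/48 among Sarita, Chetan, Usha.
Sarita is living and takes 1/48.
Chetan is living and takes 1/48.
Usha is living and takes 1/48.
Aarav is living and takes 1/16.
Rajiv predeceased; the 1/4 allotted to Rajiv's branch passes to Rajiv's issue by representation.
The 1/4 is divided into 2 equal shares of 1/8 among Lakshmi, Omkar.
Lakshmi predeceased; the 1/8 allotted to Lakshmi's branch passes to Lakshmi's issue by representation.
Hemant is the sole taker at this level and receives the full 1/8.
Omkar is living and takes 1/8.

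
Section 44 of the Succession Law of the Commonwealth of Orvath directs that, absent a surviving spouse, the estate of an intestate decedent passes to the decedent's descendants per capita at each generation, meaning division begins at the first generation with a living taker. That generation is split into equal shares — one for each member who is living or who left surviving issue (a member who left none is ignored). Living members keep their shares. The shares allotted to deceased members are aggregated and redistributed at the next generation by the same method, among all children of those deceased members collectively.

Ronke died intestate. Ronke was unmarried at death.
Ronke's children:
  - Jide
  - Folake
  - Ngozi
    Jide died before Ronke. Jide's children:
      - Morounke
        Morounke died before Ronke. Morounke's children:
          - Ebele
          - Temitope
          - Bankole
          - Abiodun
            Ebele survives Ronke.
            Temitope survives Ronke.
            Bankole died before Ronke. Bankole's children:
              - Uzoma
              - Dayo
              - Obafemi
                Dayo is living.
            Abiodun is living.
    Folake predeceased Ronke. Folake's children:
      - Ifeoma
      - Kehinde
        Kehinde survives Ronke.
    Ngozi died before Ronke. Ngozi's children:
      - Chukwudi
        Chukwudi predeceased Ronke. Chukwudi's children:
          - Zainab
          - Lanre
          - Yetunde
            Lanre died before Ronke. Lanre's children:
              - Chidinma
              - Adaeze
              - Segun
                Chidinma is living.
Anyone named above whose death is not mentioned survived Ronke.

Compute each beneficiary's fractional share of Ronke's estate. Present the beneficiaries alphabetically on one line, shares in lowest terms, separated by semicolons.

Abiodun 1/14; Adaeze 1/42; Chidinma 1/42; Dayo 1/42; Ebele 1/14; Ifeoma 1/4; Kehinde 1/4; Obafemi 1/42; Segun 1/42; Temitope 1/14; Uzoma 1/42; Yetunde 1/14; Zainab 1/14

There is no surviving spouse, so the entire estate passes to Ronke's descendants per capita at each generation.
No one at generation 1 (Jide, Folake, Ngozi) is living; moving to the next generation.
At generation 2 (Morounke, Ifeoma, Kehinde, Chukwudi) there are 4 shares of (1)/4 = 1/4 each.
Living: Ifeoma and Kehinde — each takes 1/4.
Deceased: Morounke and Chukwudi. Their combined 1/2 is pooled and carried to generation 3.
At generation 3 (Ebele, Temitope, Bankole, Abiodun, Zainab, Lanre, Yetunde) there are 7 shares of (1/2)/7 = 1/14 each.
Living: Ebele, Temitope, Abiodun, Zainab, and Yetunde — each takes 1/14.
Deceased: Bankole and Lanre. Their combined 1/7 is pooled and carried to generation 4.
At generation 4 (Uzoma, Dayo, Obafemi, Chidinma, Adaeze, Segun) there are 6 shares of (1/7)/6 = 1/42 each.
Living: Uzoma, Dayo, Obafemi, Chidinma, Adaeze, and Segun — each takes 1/42.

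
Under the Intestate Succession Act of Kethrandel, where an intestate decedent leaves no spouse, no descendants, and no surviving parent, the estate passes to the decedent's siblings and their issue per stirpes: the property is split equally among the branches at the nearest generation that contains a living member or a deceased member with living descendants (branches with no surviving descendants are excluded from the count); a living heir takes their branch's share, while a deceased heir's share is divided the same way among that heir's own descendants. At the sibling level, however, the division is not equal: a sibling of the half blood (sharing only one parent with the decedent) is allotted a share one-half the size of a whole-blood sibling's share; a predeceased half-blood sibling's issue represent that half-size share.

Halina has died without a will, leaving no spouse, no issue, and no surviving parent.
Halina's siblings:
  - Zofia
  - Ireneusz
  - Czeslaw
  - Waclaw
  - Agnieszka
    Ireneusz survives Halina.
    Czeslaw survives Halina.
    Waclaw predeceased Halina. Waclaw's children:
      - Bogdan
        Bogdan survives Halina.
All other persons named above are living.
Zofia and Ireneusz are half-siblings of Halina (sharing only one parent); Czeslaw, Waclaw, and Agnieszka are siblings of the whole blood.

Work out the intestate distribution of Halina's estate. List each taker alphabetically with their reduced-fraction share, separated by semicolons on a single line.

Agnieszka 1/4; Bogdan 1/4; Czeslaw 1/4; Ireneusz 1/8; Zofia 1/8

No spouse, descendants, or parent survives, so the estate passes to Halina's siblings per stirpes.
Half-blood siblings count for one-half the weight of whole-blood siblings at the initial division.
Dividing 1 in proportion to weights (total weight 4): Zofia (weight 1/2) → 1/8; Ireneusz (weight 1/2) → 1/8; Czeslaw (weight 1) → 1/4; Waclaw (weight 1) → 1/4; Agnieszka (weight 1) → 1/4.
Zofia is living and takes 1/8.
Ireneusz is living and takes 1/8.
Czeslaw is living and takes 1/4.
Waclaw predeceased; the 1/4 allotted to Waclaw's branch passes to Waclaw's issue by representation.
Bogdan is the sole taker at this level and receives the full 1/4.
Agnieszka is living and takes 1/4.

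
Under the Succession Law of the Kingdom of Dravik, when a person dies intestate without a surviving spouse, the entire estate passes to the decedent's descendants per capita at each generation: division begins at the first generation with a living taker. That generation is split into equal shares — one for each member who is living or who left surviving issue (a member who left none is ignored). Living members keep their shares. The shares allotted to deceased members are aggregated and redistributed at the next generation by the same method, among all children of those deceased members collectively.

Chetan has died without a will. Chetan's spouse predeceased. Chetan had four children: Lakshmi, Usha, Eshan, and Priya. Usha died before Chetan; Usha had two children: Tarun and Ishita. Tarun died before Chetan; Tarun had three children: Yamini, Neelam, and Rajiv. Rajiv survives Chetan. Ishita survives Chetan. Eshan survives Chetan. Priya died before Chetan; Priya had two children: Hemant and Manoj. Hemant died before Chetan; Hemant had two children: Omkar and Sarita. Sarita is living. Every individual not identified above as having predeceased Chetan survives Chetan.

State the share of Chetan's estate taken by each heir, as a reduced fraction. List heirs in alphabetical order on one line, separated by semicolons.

Eshan 1/4; Ishita 1/8; Lakshmi 1/4; Manoj 1/8; Neelam 1/20; Omkar 1/20; Rajiv 1/20; Sarita 1/20; Yamini 1/20

There is no surviving spouse, so the entire estate passes to Chetan's descendants per capita at each generation.
At generation 1 (Lakshmi, Usha, Eshan, Priya) there are 4 shares of (1)/4 = 1/4 each.
Living: Lakshmi and Eshan — each takes 1/4.
Deceased: Usha and Priya. Their combined 1/2 is pooled and carried to generation 2.
At generation 2 (Tarun, Ishita, Hemant, Manoj) there are 4 shares of (1/2)/4 = 1/8 each.
Living: Ishita and Manoj — each takes 1/8.
Deceased: Tarun and Hemant. Their combined 1/4 is pooled and carried to generation 3.
At generation 3 (Yamini, Neelam, Rajiv, Omkar, Sarita) there are 5 shares of (1/4)/5 = 1/20 each.
Living: Yamini, Neelam, Rajiv, Omkar, and Sarita — each takes 1/20.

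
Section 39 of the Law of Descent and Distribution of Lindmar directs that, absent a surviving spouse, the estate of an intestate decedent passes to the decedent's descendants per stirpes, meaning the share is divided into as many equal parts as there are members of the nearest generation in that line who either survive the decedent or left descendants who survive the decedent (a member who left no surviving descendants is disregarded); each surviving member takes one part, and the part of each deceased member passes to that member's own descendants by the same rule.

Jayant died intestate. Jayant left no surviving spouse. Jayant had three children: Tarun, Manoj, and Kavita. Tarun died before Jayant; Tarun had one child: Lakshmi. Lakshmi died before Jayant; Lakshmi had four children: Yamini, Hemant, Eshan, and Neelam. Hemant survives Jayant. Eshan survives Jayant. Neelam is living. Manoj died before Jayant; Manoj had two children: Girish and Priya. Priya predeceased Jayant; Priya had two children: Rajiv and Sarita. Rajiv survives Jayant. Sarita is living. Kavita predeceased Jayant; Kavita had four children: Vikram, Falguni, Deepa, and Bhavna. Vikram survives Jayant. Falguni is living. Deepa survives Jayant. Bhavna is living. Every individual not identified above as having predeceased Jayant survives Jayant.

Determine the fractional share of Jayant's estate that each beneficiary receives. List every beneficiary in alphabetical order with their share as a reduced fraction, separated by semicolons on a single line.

Bhavna 1/12; Deepa 1/12; Eshan 1/12; Falguni 1/12; Girish 1/6; Hemant 1/12; Neelam 1/12; Rajiv 1/12; Sarita 1/12; Vikram 1/12; Yamini 1/12

There is no surviving spouse, so the entire estate passes to Jayant's descendants per stirpes.
The estate is divided into 3 equal shares of 1/3 among Tarun, Manoj, Kavita.
Tarun predeceased; the 1/3 allotted to Tarun's branch passes to Tarun's issue by representation.
Lakshmi's line is the sole branch at this level, so the full 1/3 passes to Lakshmi's issue by representation.
The 1/3 is divided into 4 equal shares of 1/12 among Yamini, Hemant, Eshan, Neelam.
Yamini is living and takes 1/12.
Hemant is living and takes 1/12.
Eshan is living and takes 1/12.
Neelam is living and takes 1/12.
Manoj predeceased; the 1/3 allotted to Manoj's branch passes to Manoj's issue by representation.
The 1/3 is divided into 2 equal shares of 1/6 among Girish, Priya.
Girish is living and takes 1/6.
Priya predeceased; the 1/6 allotted to Priya's branch passes to Priya's issue by representation.
The 1/6 is divided into 2 equal shares of 1/12 among Rajiv, Sarita.
Rajiv is living and takes 1/12.
Sarita is living and takes 1/12.
Kavita predeceased; the 1/3 allotted to Kavita's branch passes to Kavita's issue by representation.
The 1/3 is divided into 4 equal shares of 1/12 among Vikram, Falguni, Deepa, Bhavna.
Vikram is living and takes 1/12.
Falguni is living and takes 1/12.
Deepa is living and takes 1/12.
Bhavna is living and takes 1/12.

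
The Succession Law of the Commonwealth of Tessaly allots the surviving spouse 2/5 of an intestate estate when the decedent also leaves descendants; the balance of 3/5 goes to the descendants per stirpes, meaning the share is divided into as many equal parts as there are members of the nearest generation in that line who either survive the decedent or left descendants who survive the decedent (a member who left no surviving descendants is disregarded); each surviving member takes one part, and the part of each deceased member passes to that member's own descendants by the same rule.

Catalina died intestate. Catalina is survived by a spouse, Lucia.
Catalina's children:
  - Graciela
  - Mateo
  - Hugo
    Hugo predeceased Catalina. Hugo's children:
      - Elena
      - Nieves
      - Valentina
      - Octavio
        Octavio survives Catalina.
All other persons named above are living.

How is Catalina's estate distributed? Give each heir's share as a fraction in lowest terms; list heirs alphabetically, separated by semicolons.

Elena 1/20; Graciela 1/5; Lucia 2/5; Mateo 1/5; Nieves 1/20; Octavio 1/20; Valentina 1/20

Lucia, as surviving spouse, takes 2/5.
The remaining 3/5 passes to Catalina's descendants per stirpes.
The 3/5 is divided into 3 equal shares of 1/5 among Graciela, Mateo, Hugo.
Graciela is living and takes 1/5.
Mateo is living and takes 1/5.
Hugo predeceased; the 1/5 allotted to Hugo's branch passes to Hugo's issue by representation.
The 1/5 is divided into 4 equal shares of 1/20 among Elena, Nieves, Valentina, Octavio.
Elena is living and takes 1/20.
Nieves is living and takes 1/20.
Valentina is living and takes 1/20.
Octavio is living and takes 1/20.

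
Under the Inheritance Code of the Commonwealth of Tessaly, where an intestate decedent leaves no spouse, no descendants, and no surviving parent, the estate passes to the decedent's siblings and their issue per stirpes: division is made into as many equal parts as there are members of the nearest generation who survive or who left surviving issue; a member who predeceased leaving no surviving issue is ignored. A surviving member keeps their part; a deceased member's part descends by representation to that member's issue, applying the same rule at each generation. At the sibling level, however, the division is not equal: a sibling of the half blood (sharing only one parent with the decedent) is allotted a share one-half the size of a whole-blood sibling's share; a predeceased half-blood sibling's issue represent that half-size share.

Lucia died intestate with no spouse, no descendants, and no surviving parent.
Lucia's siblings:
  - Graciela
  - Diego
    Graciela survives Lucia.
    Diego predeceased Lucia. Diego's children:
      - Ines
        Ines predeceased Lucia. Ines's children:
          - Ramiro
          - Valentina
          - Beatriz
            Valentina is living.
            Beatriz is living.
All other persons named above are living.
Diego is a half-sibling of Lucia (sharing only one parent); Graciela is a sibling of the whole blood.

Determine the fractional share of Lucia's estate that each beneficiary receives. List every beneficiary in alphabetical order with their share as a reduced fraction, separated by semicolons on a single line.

No spouse, descendants, or parent survives, so the estate passes to Lucia's siblings per stirpes.
Half-blood siblings count for one-half the weight of whole-blood siblings at the initial division.
Dividing 1 in proportion to weights (total weight 3/2): Graciela (weight 1) → 2/3; Diego (weight 1/2) → 1/3.
Graciela is living and takes 2/3.
Diego predeceased; the 1/3 allotted to Diego's branch passes to Diego's issue by representation.
Ines's line is the sole branch at this level, so the full 1/3 passes to Ines's issue by representation.
The 1/3 is divided into 3 equal shares of 1/9 among Ramiro, Valentina, Beatriz.
Ramiro is living and takes 1/9.
Valentina is living and takes 1/9.
Beatriz is living and takes 1/9.

Beatriz 1/9; Graciela 2/3; Ramiro 1/9; Valentina 1/9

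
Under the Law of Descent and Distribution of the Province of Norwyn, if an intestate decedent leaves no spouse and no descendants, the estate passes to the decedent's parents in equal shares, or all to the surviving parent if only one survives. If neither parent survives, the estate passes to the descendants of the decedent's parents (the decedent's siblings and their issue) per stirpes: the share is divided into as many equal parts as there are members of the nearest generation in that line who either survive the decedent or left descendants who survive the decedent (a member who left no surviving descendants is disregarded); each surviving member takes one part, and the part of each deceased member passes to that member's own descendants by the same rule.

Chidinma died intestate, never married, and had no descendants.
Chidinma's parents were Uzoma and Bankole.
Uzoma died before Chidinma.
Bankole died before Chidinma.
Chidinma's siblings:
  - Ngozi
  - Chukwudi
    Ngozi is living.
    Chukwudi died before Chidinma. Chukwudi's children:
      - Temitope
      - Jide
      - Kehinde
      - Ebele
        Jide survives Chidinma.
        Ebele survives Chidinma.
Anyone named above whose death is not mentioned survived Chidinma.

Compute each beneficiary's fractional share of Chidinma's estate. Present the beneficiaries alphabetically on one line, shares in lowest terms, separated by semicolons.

Neither parent survives and there are no descendants, so the estate passes to Chidinma's siblings and their issue per stirpes.
The estate is divided into 2 equal shares of 1/2 among Ngozi, Chukwudi.
Ngozi is living and takes 1/2.
Chukwudi predeceased; the 1/2 allotted to Chukwudi's branch passes to Chukwudi's issue by representation.
The 1/2 is divided into 4 equal shares of 1/8 among Temitope, Jide, Kehinde, Ebele.
Temitope is living and takes 1/8.
Jide is living and takes 1/8.
Kehinde is living and takes 1/8.
Ebele is living and takes 1/8.

Ebele 1/8; Jide 1/8; Kehinde 1/8; Ngozi 1/2; Temitope 1/8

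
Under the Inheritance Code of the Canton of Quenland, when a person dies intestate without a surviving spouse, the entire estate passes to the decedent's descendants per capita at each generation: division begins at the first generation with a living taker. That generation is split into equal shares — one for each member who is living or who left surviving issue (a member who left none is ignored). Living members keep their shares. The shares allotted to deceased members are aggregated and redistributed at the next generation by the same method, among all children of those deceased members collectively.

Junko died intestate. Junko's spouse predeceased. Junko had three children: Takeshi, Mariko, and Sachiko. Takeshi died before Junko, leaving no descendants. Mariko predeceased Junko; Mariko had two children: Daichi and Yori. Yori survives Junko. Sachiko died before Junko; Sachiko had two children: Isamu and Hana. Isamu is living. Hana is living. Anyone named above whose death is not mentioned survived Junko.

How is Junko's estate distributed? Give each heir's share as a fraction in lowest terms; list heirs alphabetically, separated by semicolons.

There is no surviving spouse, so the entire estate passes to Junko's descendants per capita at each generation.
No one at generation 1 (Mariko, Sachiko) is living; moving to the next generation.
At generation 2 (Daichi, Yori, Isamu, Hana) there are 4 shares of (1)/4 = 1/4 each.
Living: Daichi, Yori, Isamu, and Hana — each takes 1/4.

Daichi 1/4; Hana 1/4; Isamu 1/4; Yori 1/4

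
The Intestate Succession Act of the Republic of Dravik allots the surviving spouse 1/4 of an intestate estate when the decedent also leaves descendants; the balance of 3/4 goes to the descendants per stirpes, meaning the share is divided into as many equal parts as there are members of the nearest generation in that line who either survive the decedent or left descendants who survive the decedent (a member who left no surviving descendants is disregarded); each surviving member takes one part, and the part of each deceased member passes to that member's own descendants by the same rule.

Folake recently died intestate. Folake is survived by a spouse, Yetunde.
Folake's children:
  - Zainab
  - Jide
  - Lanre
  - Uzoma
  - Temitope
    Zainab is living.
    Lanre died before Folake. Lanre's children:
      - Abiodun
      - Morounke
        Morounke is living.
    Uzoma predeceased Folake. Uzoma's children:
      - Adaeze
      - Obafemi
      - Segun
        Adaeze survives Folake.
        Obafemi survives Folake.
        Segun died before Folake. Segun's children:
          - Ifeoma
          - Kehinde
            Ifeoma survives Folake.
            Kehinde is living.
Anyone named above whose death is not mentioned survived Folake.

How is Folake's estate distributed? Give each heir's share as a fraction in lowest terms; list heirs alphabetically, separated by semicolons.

Abiodun 3/40; Adaeze 1/20; Ifeoma 1/40; Jide 3/20; Kehinde 1/40; Morounke 3/40; Obafemi 1/20; Temitope 3/20; Yetunde 1/4; Zainab 3/20

Yetunde, as surviving spouse, takes 1/4.
The remaining 3/4 passes to Folake's descendants per stirpes.
The 3/4 is divided into 5 equal shares of 3/20 among Zainab, Jide, Lanre, Uzoma, Temitope.
Zainab is living and takes 3/20.
Jide is living and takes 3/20.
Lanre predeceased; the 3/20 allotted to Lanre's branch passes to Lanre's issue by representation.
The 3/20 is divided into 2 equal shares of 3/40 among Abiodun, Morounke.
Abiodun is living and takes 3/40.
Morounke is living and takes 3/40.
Uzoma predeceased; the 3/20 allotted to Uzoma's branch passes to Uzoma's issue by representation.
The 3/20 is divided into 3 equal shares of 1/20 among Adaeze, Obafemi, Segun.
Adaeze is living and takes 1/20.
Obafemi is living and takes 1/20.
Segun predeceased; the 1/20 allotted to Segun's branch passes to Segun's issue by representation.
The 1/20 is divided into 2 equal shares of 1/40 among Ifeoma, Kehinde.
Ifeoma is living and takes 1/40.
Kehinde is living and takes 1/40.
Temitope is living and takes 3/20.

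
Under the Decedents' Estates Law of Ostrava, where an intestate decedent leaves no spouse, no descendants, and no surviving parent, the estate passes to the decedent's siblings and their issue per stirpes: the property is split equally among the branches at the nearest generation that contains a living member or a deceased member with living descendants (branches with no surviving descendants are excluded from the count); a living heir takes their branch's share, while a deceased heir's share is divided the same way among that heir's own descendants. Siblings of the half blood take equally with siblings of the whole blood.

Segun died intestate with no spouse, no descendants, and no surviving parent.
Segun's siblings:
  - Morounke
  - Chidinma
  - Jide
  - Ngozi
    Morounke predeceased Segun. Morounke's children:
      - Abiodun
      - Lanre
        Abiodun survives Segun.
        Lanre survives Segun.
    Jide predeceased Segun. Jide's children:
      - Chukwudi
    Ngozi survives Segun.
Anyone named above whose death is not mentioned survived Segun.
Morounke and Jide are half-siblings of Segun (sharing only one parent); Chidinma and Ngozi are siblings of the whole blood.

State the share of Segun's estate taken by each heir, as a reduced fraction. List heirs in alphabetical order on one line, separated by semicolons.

Abiodun 1/8; Chidinma 1/4; Chukwudi 1/4; Lanre 1/8; Ngozi 1/4

No spouse, descendants, or parent survives, so the estate passes to Segun's siblings per stirpes.
Half-blood and whole-blood siblings take equally under the stated rule.
The estate is divided into 4 equal shares of 1/4 among Morounke, Chidinma, Jide, Ngozi.
Morounke predeceased; the 1/4 allotted to Morounke's branch passes to Morounke's issue by representation.
The 1/4 is divided into 2 equal shares of 1/8 among Abiodun, Lanre.
Abiodun is living and takes 1/8.
Lanre is living and takes 1/8.
Chidinma is living and takes 1/4.
Jide predeceased; the 1/4 allotted to Jide's branch passes to Jide's issue by representation.
Chukwudi is the sole taker at this level and receives the full 1/4.
Ngozi is living and takes 1/4.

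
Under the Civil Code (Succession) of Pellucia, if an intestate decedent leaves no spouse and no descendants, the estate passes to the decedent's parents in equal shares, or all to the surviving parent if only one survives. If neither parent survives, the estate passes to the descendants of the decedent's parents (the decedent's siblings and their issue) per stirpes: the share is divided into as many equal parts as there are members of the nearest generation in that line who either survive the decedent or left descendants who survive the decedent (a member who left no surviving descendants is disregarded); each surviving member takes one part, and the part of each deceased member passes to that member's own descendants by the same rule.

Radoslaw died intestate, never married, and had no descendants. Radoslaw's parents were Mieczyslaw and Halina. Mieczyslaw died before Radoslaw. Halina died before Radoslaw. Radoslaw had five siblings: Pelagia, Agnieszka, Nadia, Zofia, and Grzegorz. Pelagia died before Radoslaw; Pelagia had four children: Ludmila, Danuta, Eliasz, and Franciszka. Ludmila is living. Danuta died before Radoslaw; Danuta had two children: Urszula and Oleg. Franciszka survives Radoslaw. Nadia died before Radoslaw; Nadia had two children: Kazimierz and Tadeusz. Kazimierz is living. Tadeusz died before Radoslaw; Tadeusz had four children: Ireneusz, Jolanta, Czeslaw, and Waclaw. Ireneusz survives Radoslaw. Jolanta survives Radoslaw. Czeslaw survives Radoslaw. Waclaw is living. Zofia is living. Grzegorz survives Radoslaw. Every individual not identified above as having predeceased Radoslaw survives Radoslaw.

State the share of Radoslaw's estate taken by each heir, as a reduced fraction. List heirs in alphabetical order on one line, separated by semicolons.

Neither parent survives and there are no descendants, so the estate passes to Radoslaw's siblings and their issue per stirpes.
The estate is divided into 5 equal shares of 1/5 among Pelagia, Agnieszka, Nadia, Zofia, Grzegorz.
Pelagia predeceased; the 1/5 allotted to Pelagia's branch passes to Pelagia's issue by representation.
The 1/5 is divided into 4 equal shares of 1/20 among Ludmila, Danuta, Eliasz, Franciszka.
Ludmila is living and takes 1/20.
Danuta predeceased; the 1/20 allotted to Danuta's branch passes to Danuta's issue by representation.
The 1/20 is divided into 2 equal shares of 1/40 among Urszula, Oleg.
Urszula is living and takes 1/40.
Oleg is living and takes 1/40.
Eliasz is living and takes 1/20.
Franciszka is living and takes 1/20.
Agnieszka is living and takes 1/5.
Nadia predeceased; the 1/5 allotted to Nadia's branch passes to Nadia's issue by representation.
The 1/5 is divided into 2 equal shares of 1/10 among Kazimierz, Tadeusz.
Kazimierz is living and takes 1/10.
Tadeusz predeceased; the 1/10 allotted to Tadeusz's branch passes to Tadeusz's issue by representation.
The 1/10 is divided into 4 equal shares of 1/40 among Ireneusz, Jolanta, Czeslaw, Waclaw.
Ireneusz is living and takes 1/40.
Jolanta is living and takes 1/40.
Czeslaw is living and takes 1/40.
Waclaw is living and takes 1/40.
Zofia is living and takes 1/5.
Grzegorz is living and takes 1/5.

Agnieszka 1/5; Czeslaw 1/40; Eliasz 1/20; Franciszka 1/20; Grzegorz 1/5; Ireneusz 1/40; Jolanta 1/40; Kazimierz 1/10; Ludmila 1/20; Oleg 1/40; Urszula 1/40; Waclaw 1/40; Zofia 1/5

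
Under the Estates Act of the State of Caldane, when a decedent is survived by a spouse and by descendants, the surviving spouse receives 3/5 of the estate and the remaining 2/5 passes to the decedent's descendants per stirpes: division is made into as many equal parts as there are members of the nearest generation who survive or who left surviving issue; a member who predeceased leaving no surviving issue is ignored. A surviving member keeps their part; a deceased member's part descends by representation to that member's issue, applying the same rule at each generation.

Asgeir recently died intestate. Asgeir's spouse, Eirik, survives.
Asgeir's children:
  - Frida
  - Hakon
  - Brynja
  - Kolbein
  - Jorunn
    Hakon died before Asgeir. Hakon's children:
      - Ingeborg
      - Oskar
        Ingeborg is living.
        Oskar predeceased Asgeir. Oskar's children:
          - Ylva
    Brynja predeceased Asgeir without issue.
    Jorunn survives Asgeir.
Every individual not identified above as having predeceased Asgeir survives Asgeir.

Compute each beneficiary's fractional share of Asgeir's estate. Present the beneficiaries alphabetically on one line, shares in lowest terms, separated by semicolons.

Eirik 3/5; Frida 1/10; Ingeborg 1/20; Jorunn 1/10; Kolbein 1/10; Ylva 1/20

Eirik, as surviving spouse, takes 3/5.
The remaining 2/5 passes to Asgeir's descendants per stirpes.
Brynja left no surviving issue, so that branch lapses and is disregarded.
The 2/5 is divided into 4 equal shares of 1/10 among Frida, Hakon, Kolbein, Jorunn.
Frida is living and takes 1/10.
Hakon predeceased; the 1/10 allotted to Hakon's branch passes to Hakon's issue by representation.
The 1/10 is divided into 2 equal shares of 1/20 among Ingeborg, Oskar.
Ingeborg is living and takes 1/20.
Oskar predeceased; the 1/20 allotted to Oskar's branch passes to Oskar's issue by representation.
Ylva is the sole taker at this level and receives the full 1/20.
Kolbein is living and takes 1/10.
Jorunn is living and takes 1/10.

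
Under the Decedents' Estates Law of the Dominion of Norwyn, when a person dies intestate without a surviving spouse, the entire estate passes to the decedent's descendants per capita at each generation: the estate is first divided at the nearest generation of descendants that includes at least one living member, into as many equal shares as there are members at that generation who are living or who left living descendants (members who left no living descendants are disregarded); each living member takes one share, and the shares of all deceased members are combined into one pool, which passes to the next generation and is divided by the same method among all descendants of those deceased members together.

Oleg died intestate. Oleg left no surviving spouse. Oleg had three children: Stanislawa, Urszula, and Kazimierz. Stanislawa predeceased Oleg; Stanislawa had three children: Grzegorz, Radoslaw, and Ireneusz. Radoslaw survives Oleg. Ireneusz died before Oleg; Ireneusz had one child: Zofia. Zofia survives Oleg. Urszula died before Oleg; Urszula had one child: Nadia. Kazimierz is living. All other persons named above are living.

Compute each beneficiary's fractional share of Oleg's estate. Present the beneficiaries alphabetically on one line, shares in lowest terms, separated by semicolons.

There is no surviving spouse, so the entire estate passes to Oleg's descendants per capita at each generation.
At generation 1 (Stanislawa, Urszula, Kazimierz) there are 3 shares of (1)/3 = 1/3 each.
Living: Kazimierz — each takes 1/3.
Deceased: Stanislawa and Urszula. Their combined 2/3 is pooled and carried to generation 2.
At generation 2 (Grzegorz, Radoslaw, Ireneusz, Nadia) there are 4 shares of (2/3)/4 = 1/6 each.
Living: Grzegorz, Radoslaw, and Nadia — each takes 1/6.
Deceased: Ireneusz. That 1/6 share is carried to generation 3.
At generation 3 (Zofia) there are 1 shares of (1/6)/1 = 1/6 each.
Living: Zofia — each takes 1/6.

Grzegorz 1/6; Kazimierz 1/3; Nadia 1/6; Radoslaw 1/6; Zofia 1/6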